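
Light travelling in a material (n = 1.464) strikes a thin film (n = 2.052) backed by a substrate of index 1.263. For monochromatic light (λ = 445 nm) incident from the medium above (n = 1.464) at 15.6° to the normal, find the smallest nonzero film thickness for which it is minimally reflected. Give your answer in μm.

0.110 μm

Ray reflecting at the top interface goes from n = 1.464 toward n = 2.052: a half-wave phase shift.
Ray reflecting at the bottom interface goes from n = 2.052 toward n = 1.263: no phase shift.
The two reflections differ by half a wavelength.
So the condition for destructive reflection is 2 n t cos θ_r = m λ.
Snell's law: 1.464 sin 15.6° = 2.052 sin θ_r → sin θ_r = 0.192, cos θ_r = 0.981.
Minimum nonzero at m = 1: t = λ / (2 n cos θ_r) = 445 / (2 × 2.052 × 0.981) = 110 nm.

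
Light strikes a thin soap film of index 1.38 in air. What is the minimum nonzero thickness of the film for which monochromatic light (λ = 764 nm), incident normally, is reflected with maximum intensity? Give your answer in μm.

Ray reflecting at the top interface goes from n = 1.0 toward n = 1.38: a half-wave phase shift.
At the lower boundary (n = 1.38 to n = 1.0) the reflected ray undergoes no phase shift.
Net: one phase inversion between the two reflected rays.
So the condition for constructive reflection is 2 n t = (m + ½) λ.
Minimum at m = 0: t = λ / (4 n) = 764 / (4 × 1.38) = 138 nm.

0.138 μm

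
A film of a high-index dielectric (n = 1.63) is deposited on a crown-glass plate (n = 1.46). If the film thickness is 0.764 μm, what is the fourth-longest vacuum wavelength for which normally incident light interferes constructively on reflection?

Ray reflecting at the top interface goes from n = 1.0 toward n = 1.63: a half-wave phase shift.
Ray reflecting at the bottom interface goes from n = 1.63 toward n = 1.46: no phase shift.
The two reflections differ by half a wavelength.
So the condition for constructive reflection is 2 n t = (m + ½) λ.
λ = 2 n t / (m + ½). The fourth-longest wavelength is m = 3: λ = 2 × 1.63 × 764 / 3.50 = 712 nm.

712 nm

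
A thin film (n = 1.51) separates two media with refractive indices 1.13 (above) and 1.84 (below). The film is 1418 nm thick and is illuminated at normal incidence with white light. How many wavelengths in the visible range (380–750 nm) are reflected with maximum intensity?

Ray reflecting at the top interface goes from n = 1.13 toward n = 1.51: a half-wave phase shift.
Ray reflecting at the bottom interface goes from n = 1.51 toward n = 1.84: a half-wave phase shift.
Net: no relative phase inversion (both shifts match).
With no net inversion, constructive interference in reflection requires 2 n t = m λ.
λ = 2 n t / m = 4282 / m nm.
m=5: 856 nm (IR); m=6: 714 nm (visible); m=7: 612 nm (visible); m=8: 535 nm (visible); m=9: 476 nm (visible); m=10: 428 nm (visible); m=11: 389 nm (visible); m=12: 357 nm (UV).

6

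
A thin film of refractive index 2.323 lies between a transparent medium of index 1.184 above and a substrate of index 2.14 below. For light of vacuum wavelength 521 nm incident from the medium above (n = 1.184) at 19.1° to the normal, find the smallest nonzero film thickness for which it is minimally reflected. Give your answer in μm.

0.114 μm

Ray reflecting at the top interface goes from n = 1.184 toward n = 2.323: a half-wave phase shift.
Ray reflecting at the bottom interface goes from n = 2.323 toward n = 2.14: no phase shift.
Exactly one π shift → a net half-wave offset.
So the condition for destructive reflection is 2 n t cos θ_r = m λ.
Snell's law: 1.184 sin 19.1° = 2.323 sin θ_r → sin θ_r = 0.167, cos θ_r = 0.986.
Minimum nonzero at m = 1: t = λ / (2 n cos θ_r) = 521 / (2 × 2.323 × 0.986) = 114 nm.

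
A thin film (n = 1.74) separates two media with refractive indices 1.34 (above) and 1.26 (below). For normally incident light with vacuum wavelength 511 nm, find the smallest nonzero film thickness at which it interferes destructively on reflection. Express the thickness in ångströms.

1468 Å

At the upper boundary (n = 1.34 to n = 1.74) the reflected ray undergoes a half-wave phase shift.
Bottom surface (1.74 → 1.26): reflection off a lower-index medium gives no phase shift.
Exactly one π shift → a net half-wave offset.
For weak reflection here: 2 n t = m λ.
Minimum nonzero at m = 1: t = λ / (2 n) = 511 / (2 × 1.74) = 147 nm.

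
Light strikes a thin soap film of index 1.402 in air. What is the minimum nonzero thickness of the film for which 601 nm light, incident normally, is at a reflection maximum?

Ray reflecting at the top interface goes from n = 1.0 toward n = 1.402: a half-wave phase shift.
Ray reflecting at the bottom interface goes from n = 1.402 toward n = 1.0: no phase shift.
Net: one phase inversion between the two reflected rays.
So the condition for constructive reflection is 2 n t = (m + ½) λ.
Minimum at m = 0: t = λ / (4 n) = 601 / (4 × 1.402) = 107 nm.

107 nm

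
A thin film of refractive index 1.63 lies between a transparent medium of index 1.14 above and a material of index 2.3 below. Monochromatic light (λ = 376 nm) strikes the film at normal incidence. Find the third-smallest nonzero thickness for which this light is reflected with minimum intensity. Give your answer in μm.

Top surface (1.14 → 1.63): reflection off a higher-index medium gives a half-wave phase shift.
At the lower boundary (n = 1.63 to n = 2.3) the reflected ray undergoes a half-wave phase shift.
Net: no relative phase inversion (both shifts match).
With no net inversion, destructive interference in reflection requires 2 n t = (m + ½) λ.
The third-smallest nonzero thickness corresponds to m = 2: t = (m + ½) λ / (2 n) = 2.50 × 376 / (2 × 1.63) = 288 nm.

0.288 μm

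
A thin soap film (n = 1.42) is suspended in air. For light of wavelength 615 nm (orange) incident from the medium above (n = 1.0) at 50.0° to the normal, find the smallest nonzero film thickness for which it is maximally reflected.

129 nm

Top surface (1.0 → 1.42): reflection off a higher-index medium gives a half-wave phase shift.
At the lower boundary (n = 1.42 to n = 1.0) the reflected ray undergoes no phase shift.
Exactly one π shift → a net half-wave offset.
So the condition for constructive reflection is 2 n t cos θ_r = (m + ½) λ.
Snell's law: 1.0 sin 50.0° = 1.42 sin θ_r → sin θ_r = 0.539, cos θ_r = 0.842.
Minimum at m = 0: t = λ / (4 n cos θ_r) = 615 / (4 × 1.42 × 0.842) = 129 nm.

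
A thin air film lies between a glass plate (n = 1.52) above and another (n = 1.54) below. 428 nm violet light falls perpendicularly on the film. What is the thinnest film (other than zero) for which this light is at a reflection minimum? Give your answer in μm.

0.214 μm

Ray reflecting at the top interface goes from n = 1.52 toward n = 1.0: no phase shift.
Bottom surface (1.0 → 1.54): reflection off a higher-index medium gives a half-wave phase shift.
The two reflections differ by half a wavelength.
So the condition for destructive reflection is 2 n t = m λ.
Minimum nonzero at m = 1: t = λ / (2 n) = 428 / (2 × 1.0) = 214 nm.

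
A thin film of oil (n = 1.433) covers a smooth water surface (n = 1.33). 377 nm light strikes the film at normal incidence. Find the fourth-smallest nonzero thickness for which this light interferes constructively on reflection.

460 nm

Top surface (1.0 → 1.433): reflection off a higher-index medium gives a half-wave phase shift.
At the lower boundary (n = 1.433 to n = 1.33) the reflected ray undergoes no phase shift.
The two reflections differ by half a wavelength.
With one net inversion, constructive interference in reflection requires 2 n t = (m + ½) λ.
The fourth-smallest nonzero thickness corresponds to m = 3: t = (m + ½) λ / (2 n) = 3.50 × 377 / (2 × 1.433) = 460 nm.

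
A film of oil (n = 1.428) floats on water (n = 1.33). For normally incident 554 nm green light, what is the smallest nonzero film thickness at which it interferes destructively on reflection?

Top surface (1.0 → 1.428): reflection off a higher-index medium gives a half-wave phase shift.
Bottom surface (1.428 → 1.33): reflection off a lower-index medium gives no phase shift.
Net: one phase inversion between the two reflected rays.
With one net inversion, destructive interference in reflection requires 2 n t = m λ.
The smallest nonzero thickness corresponds to m = 1: t = m λ / (2 n) = 1.00 × 554 / (2 × 1.428) = 194 nm.

194 nm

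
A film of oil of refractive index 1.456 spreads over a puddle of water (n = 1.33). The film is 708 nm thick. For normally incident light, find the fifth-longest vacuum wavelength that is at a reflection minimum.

412 nm

Ray reflecting at the top interface goes from n = 1.0 toward n = 1.456: a half-wave phase shift.
Ray reflecting at the bottom interface goes from n = 1.456 toward n = 1.33: no phase shift.
Exactly one π shift → a net half-wave offset.
For dark reflection here: 2 n t = m λ.
λ = 2 n t / m. The fifth-longest wavelength is m = 5: λ = 2 × 1.456 × 708 / 5.00 = 412 nm.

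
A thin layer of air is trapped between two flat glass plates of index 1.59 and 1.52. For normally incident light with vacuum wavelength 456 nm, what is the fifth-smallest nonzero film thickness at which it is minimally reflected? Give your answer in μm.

Ray reflecting at the top interface goes from n = 1.59 toward n = 1.0: no phase shift.
Ray reflecting at the bottom interface goes from n = 1.0 toward n = 1.52: a half-wave phase shift.
Exactly one π shift → a net half-wave offset.
So the condition for destructive reflection is 2 n t = m λ.
The fifth-smallest nonzero thickness corresponds to m = 5: t = m λ / (2 n) = 5.00 × 456 / (2 × 1.0) = 1140 nm.

1.14 μm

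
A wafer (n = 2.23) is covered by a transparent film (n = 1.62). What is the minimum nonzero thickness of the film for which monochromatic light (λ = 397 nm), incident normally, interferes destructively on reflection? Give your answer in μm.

Top surface (1.0 → 1.62): reflection off a higher-index medium gives a half-wave phase shift.
Bottom surface (1.62 → 2.23): reflection off a higher-index medium gives a half-wave phase shift.
The two reflections carry the same phase change, so no net offset.
So the condition for destructive reflection is 2 n t = (m + ½) λ.
Minimum at m = 0: t = λ / (4 n) = 397 / (4 × 1.62) = 61.3 nm.

0.0613 μm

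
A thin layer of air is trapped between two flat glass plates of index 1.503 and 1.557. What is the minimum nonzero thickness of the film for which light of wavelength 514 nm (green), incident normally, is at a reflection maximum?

129 nm

Top surface (1.503 → 1.0): reflection off a lower-index medium gives no phase shift.
Ray reflecting at the bottom interface goes from n = 1.0 toward n = 1.557: a half-wave phase shift.
Exactly one π shift → a net half-wave offset.
So the condition for constructive reflection is 2 n t = (m + ½) λ.
Minimum at m = 0: t = λ / (4 n) = 514 / (4 × 1.0) = 129 nm.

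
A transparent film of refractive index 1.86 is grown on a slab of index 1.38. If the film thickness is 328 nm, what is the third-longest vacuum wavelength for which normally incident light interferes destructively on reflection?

Ray reflecting at the top interface goes from n = 1.0 toward n = 1.86: a half-wave phase shift.
At the lower boundary (n = 1.86 to n = 1.38) the reflected ray undergoes no phase shift.
Net: one phase inversion between the two reflected rays.
So the condition for destructive reflection is 2 n t = m λ.
λ = 2 n t / m. The third-longest wavelength is m = 3: λ = 2 × 1.86 × 328 / 3.00 = 407 nm.

407 nm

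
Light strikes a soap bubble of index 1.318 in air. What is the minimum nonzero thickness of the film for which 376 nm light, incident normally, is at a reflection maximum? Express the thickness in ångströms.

Ray reflecting at the top interface goes from n = 1.0 toward n = 1.318: a half-wave phase shift.
Bottom surface (1.318 → 1.0): reflection off a lower-index medium gives no phase shift.
Net: one phase inversion between the two reflected rays.
With one net inversion, constructive interference in reflection requires 2 n t = (m + ½) λ.
Minimum at m = 0: t = λ / (4 n) = 376 / (4 × 1.318) = 71.3 nm.

713 Å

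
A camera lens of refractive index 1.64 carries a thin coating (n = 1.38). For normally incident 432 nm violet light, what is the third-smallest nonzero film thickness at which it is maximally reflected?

Ray reflecting at the top interface goes from n = 1.0 toward n = 1.38: a half-wave phase shift.
Bottom surface (1.38 → 1.64): reflection off a higher-index medium gives a half-wave phase shift.
The two reflections carry the same phase change, so no net offset.
With no net inversion, constructive interference in reflection requires 2 n t = m λ.
The third-smallest nonzero thickness corresponds to m = 3: t = m λ / (2 n) = 3.00 × 432 / (2 × 1.38) = 470 nm.

470 nm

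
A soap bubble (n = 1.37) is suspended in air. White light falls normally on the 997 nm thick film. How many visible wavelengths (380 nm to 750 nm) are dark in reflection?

4

Ray reflecting at the top interface goes from n = 1.0 toward n = 1.37: a half-wave phase shift.
At the lower boundary (n = 1.37 to n = 1.0) the reflected ray undergoes no phase shift.
The two reflections differ by half a wavelength.
For dark reflection here: 2 n t = m λ.
λ = 2 n t / m = 2732 / m nm.
m=3: 911 nm (IR); m=4: 683 nm (visible); m=5: 546 nm (visible); m=6: 455 nm (visible); m=7: 390 nm (visible); m=8: 341 nm (UV).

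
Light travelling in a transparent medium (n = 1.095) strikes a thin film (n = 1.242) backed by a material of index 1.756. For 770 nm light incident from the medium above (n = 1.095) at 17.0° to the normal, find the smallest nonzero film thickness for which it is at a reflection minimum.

Ray reflecting at the top interface goes from n = 1.095 toward n = 1.242: a half-wave phase shift.
At the lower boundary (n = 1.242 to n = 1.756) the reflected ray undergoes a half-wave phase shift.
The two reflections carry the same phase change, so no net offset.
So the condition for destructive reflection is 2 n t cos θ_r = (m + ½) λ.
Snell's law: 1.095 sin 17.0° = 1.242 sin θ_r → sin θ_r = 0.258, cos θ_r = 0.966.
Minimum at m = 0: t = λ / (4 n cos θ_r) = 770 / (4 × 1.242 × 0.966) = 160 nm.

160 nm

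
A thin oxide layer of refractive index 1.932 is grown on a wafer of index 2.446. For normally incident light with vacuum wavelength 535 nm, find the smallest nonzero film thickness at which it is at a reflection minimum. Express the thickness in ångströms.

At the upper boundary (n = 1.0 to n = 1.932) the reflected ray undergoes a half-wave phase shift.
At the lower boundary (n = 1.932 to n = 2.446) the reflected ray undergoes a half-wave phase shift.
Net: no relative phase inversion (both shifts match).
For dark reflection here: 2 n t = (m + ½) λ.
Minimum at m = 0: t = λ / (4 n) = 535 / (4 × 1.932) = 69.2 nm.

692 Å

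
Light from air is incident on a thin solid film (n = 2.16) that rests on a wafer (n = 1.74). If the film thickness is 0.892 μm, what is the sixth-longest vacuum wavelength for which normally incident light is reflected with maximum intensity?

701 nm

At the upper boundary (n = 1.0 to n = 2.16) the reflected ray undergoes a half-wave phase shift.
Bottom surface (2.16 → 1.74): reflection off a lower-index medium gives no phase shift.
Net: one phase inversion between the two reflected rays.
So the condition for constructive reflection is 2 n t = (m + ½) λ.
λ = 2 n t / (m + ½). The sixth-longest wavelength is m = 5: λ = 2 × 2.16 × 892 / 5.50 = 701 nm.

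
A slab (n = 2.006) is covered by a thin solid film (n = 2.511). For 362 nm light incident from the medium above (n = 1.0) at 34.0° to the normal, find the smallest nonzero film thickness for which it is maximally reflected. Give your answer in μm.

Ray reflecting at the top interface goes from n = 1.0 toward n = 2.511: a half-wave phase shift.
At the lower boundary (n = 2.511 to n = 2.006) the reflected ray undergoes no phase shift.
The two reflections differ by half a wavelength.
For maximum reflection here: 2 n t cos θ_r = (m + ½) λ.
Snell's law: 1.0 sin 34.0° = 2.511 sin θ_r → sin θ_r = 0.223, cos θ_r = 0.975.
Minimum at m = 0: t = λ / (4 n cos θ_r) = 362 / (4 × 2.511 × 0.975) = 37.0 nm.

0.0370 μm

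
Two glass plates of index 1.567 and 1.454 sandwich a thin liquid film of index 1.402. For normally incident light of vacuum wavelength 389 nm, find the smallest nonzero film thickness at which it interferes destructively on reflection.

139 nm

At the upper boundary (n = 1.567 to n = 1.402) the reflected ray undergoes no phase shift.
At the lower boundary (n = 1.402 to n = 1.454) the reflected ray undergoes a half-wave phase shift.
Net: one phase inversion between the two reflected rays.
So the condition for destructive reflection is 2 n t = m λ.
Minimum nonzero at m = 1: t = λ / (2 n) = 389 / (2 × 1.402) = 139 nm.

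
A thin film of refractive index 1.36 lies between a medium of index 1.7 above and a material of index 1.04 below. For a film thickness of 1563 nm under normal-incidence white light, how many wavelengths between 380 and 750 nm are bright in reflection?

Ray reflecting at the top interface goes from n = 1.7 toward n = 1.36: no phase shift.
Ray reflecting at the bottom interface goes from n = 1.36 toward n = 1.04: no phase shift.
The two reflections carry the same phase change, so no net offset.
For bright reflection here: 2 n t = m λ.
λ = 2 n t / m = 4251 / m nm.
m=5: 850 nm (IR); m=6: 709 nm (visible); m=7: 607 nm (visible); m=8: 531 nm (visible); m=9: 472 nm (visible); m=10: 425 nm (visible); m=11: 386 nm (visible); m=12: 354 nm (UV).

6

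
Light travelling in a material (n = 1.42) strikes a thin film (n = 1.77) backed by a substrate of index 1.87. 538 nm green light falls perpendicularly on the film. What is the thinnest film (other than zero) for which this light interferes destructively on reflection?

76.0 nm

At the upper boundary (n = 1.42 to n = 1.77) the reflected ray undergoes a half-wave phase shift.
Bottom surface (1.77 → 1.87): reflection off a higher-index medium gives a half-wave phase shift.
Zero or two π shifts → no net half-wave offset.
So the condition for destructive reflection is 2 n t = (m + ½) λ.
Minimum at m = 0: t = λ / (4 n) = 538 / (4 × 1.77) = 76.0 nm.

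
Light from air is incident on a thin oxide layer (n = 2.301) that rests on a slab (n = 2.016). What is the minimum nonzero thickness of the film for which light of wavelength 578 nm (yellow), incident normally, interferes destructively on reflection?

126 nm

Top surface (1.0 → 2.301): reflection off a higher-index medium gives a half-wave phase shift.
At the lower boundary (n = 2.301 to n = 2.016) the reflected ray undergoes no phase shift.
The two reflections differ by half a wavelength.
With one net inversion, destructive interference in reflection requires 2 n t = m λ.
Minimum nonzero at m = 1: t = λ / (2 n) = 578 / (2 × 2.301) = 126 nm.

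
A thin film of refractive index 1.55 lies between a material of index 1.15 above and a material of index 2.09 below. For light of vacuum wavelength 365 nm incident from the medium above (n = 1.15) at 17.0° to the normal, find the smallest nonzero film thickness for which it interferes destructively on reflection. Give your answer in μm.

Top surface (1.15 → 1.55): reflection off a higher-index medium gives a half-wave phase shift.
Bottom surface (1.55 → 2.09): reflection off a higher-index medium gives a half-wave phase shift.
Zero or two π shifts → no net half-wave offset.
With no net inversion, destructive interference in reflection requires 2 n t cos θ_r = (m + ½) λ.
Snell's law: 1.15 sin 17.0° = 1.55 sin θ_r → sin θ_r = 0.217, cos θ_r = 0.976.
Minimum at m = 0: t = λ / (4 n cos θ_r) = 365 / (4 × 1.55 × 0.976) = 60.3 nm.

0.0603 μm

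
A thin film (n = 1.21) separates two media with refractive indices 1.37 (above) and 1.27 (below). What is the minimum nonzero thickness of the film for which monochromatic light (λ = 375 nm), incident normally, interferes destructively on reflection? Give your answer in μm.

0.155 μm

Ray reflecting at the top interface goes from n = 1.37 toward n = 1.21: no phase shift.
Bottom surface (1.21 → 1.27): reflection off a higher-index medium gives a half-wave phase shift.
Net: one phase inversion between the two reflected rays.
For minimum reflection here: 2 n t = m λ.
Minimum nonzero at m = 1: t = λ / (2 n) = 375 / (2 × 1.21) = 155 nm.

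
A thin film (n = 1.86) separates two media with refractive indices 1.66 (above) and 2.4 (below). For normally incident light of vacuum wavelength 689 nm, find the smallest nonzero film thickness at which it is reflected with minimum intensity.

Top surface (1.66 → 1.86): reflection off a higher-index medium gives a half-wave phase shift.
At the lower boundary (n = 1.86 to n = 2.4) the reflected ray undergoes a half-wave phase shift.
The two reflections carry the same phase change, so no net offset.
For dark reflection here: 2 n t = (m + ½) λ.
Minimum at m = 0: t = λ / (4 n) = 689 / (4 × 1.86) = 92.6 nm.

92.6 nm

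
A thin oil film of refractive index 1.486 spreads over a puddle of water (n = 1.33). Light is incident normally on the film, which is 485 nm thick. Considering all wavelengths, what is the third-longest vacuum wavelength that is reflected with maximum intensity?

At the upper boundary (n = 1.0 to n = 1.486) the reflected ray undergoes a half-wave phase shift.
Bottom surface (1.486 → 1.33): reflection off a lower-index medium gives no phase shift.
The two reflections differ by half a wavelength.
With one net inversion, constructive interference in reflection requires 2 n t = (m + ½) λ.
λ = 2 n t / (m + ½). The third-longest wavelength is m = 2: λ = 2 × 1.486 × 485 / 2.50 = 577 nm.

577 nm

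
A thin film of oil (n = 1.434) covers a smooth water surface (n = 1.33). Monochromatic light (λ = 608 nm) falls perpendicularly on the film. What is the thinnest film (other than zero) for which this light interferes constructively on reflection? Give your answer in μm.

0.106 μm

At the upper boundary (n = 1.0 to n = 1.434) the reflected ray undergoes a half-wave phase shift.
Bottom surface (1.434 → 1.33): reflection off a lower-index medium gives no phase shift.
Net: one phase inversion between the two reflected rays.
With one net inversion, constructive interference in reflection requires 2 n t = (m + ½) λ.
Minimum at m = 0: t = λ / (4 n) = 608 / (4 × 1.434) = 106 nm.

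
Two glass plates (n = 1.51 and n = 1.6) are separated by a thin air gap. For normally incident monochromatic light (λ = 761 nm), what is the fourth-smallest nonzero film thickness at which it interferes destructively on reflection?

Ray reflecting at the top interface goes from n = 1.51 toward n = 1.0: no phase shift.
At the lower boundary (n = 1.0 to n = 1.6) the reflected ray undergoes a half-wave phase shift.
Net: one phase inversion between the two reflected rays.
For dark reflection here: 2 n t = m λ.
The fourth-smallest nonzero thickness corresponds to m = 4: t = m λ / (2 n) = 4.00 × 761 / (2 × 1.0) = 1522 nm.

1522 nm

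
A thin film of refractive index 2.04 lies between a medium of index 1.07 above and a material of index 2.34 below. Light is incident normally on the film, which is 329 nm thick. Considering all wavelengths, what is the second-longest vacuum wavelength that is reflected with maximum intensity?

Top surface (1.07 → 2.04): reflection off a higher-index medium gives a half-wave phase shift.
At the lower boundary (n = 2.04 to n = 2.34) the reflected ray undergoes a half-wave phase shift.
The two reflections carry the same phase change, so no net offset.
With no net inversion, constructive interference in reflection requires 2 n t = m λ.
λ = 2 n t / m. The second-longest wavelength is m = 2: λ = 2 × 2.04 × 329 / 2.00 = 671 nm.

671 nm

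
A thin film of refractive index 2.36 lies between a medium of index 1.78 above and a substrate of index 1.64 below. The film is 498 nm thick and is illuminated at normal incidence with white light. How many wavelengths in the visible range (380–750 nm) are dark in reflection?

Ray reflecting at the top interface goes from n = 1.78 toward n = 2.36: a half-wave phase shift.
At the lower boundary (n = 2.36 to n = 1.64) the reflected ray undergoes no phase shift.
Exactly one π shift → a net half-wave offset.
With one net inversion, destructive interference in reflection requires 2 n t = m λ.
λ = 2 n t / m = 2351 / m nm.
m=3: 784 nm (IR); m=4: 588 nm (visible); m=5: 470 nm (visible); m=6: 392 nm (visible); m=7: 336 nm (UV).

3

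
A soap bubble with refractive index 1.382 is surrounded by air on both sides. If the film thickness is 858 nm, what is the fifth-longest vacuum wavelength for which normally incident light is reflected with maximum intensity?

527 nm

Ray reflecting at the top interface goes from n = 1.0 toward n = 1.382: a half-wave phase shift.
Ray reflecting at the bottom interface goes from n = 1.382 toward n = 1.0: no phase shift.
The two reflections differ by half a wavelength.
So the condition for constructive reflection is 2 n t = (m + ½) λ.
λ = 2 n t / (m + ½). The fifth-longest wavelength is m = 4: λ = 2 × 1.382 × 858 / 4.50 = 527 nm.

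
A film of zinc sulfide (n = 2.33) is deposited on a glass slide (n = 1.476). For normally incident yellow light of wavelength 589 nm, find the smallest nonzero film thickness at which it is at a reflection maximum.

63.2 nm

Ray reflecting at the top interface goes from n = 1.0 toward n = 2.33: a half-wave phase shift.
Bottom surface (2.33 → 1.476): reflection off a lower-index medium gives no phase shift.
Net: one phase inversion between the two reflected rays.
So the condition for constructive reflection is 2 n t = (m + ½) λ.
Minimum at m = 0: t = λ / (4 n) = 589 / (4 × 2.33) = 63.2 nm.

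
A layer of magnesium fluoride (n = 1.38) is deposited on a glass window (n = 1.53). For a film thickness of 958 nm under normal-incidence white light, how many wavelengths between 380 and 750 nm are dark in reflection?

3

Top surface (1.0 → 1.38): reflection off a higher-index medium gives a half-wave phase shift.
At the lower boundary (n = 1.38 to n = 1.53) the reflected ray undergoes a half-wave phase shift.
Net: no relative phase inversion (both shifts match).
For dark reflection here: 2 n t = (m + ½) λ.
λ = 2 n t / (m + ½) = 2644 / (m + ½) nm.
m=3: 755 nm (IR); m=4: 588 nm (visible); m=5: 481 nm (visible); m=6: 407 nm (visible); m=7: 353 nm (UV).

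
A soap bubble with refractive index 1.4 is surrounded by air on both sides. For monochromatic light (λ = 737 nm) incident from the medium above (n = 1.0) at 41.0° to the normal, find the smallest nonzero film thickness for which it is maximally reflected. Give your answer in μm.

0.149 μm

Top surface (1.0 → 1.4): reflection off a higher-index medium gives a half-wave phase shift.
At the lower boundary (n = 1.4 to n = 1.0) the reflected ray undergoes no phase shift.
Exactly one π shift → a net half-wave offset.
For bright reflection here: 2 n t cos θ_r = (m + ½) λ.
Snell's law: 1.0 sin 41.0° = 1.4 sin θ_r → sin θ_r = 0.469, cos θ_r = 0.883.
Minimum at m = 0: t = λ / (4 n cos θ_r) = 737 / (4 × 1.4 × 0.883) = 149 nm.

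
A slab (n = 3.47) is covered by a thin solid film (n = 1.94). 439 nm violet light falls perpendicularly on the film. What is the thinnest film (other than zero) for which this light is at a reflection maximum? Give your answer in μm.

Top surface (1.0 → 1.94): reflection off a higher-index medium gives a half-wave phase shift.
Ray reflecting at the bottom interface goes from n = 1.94 toward n = 3.47: a half-wave phase shift.
Net: no relative phase inversion (both shifts match).
With no net inversion, constructive interference in reflection requires 2 n t = m λ.
Minimum nonzero at m = 1: t = λ / (2 n) = 439 / (2 × 1.94) = 113 nm.

0.113 μm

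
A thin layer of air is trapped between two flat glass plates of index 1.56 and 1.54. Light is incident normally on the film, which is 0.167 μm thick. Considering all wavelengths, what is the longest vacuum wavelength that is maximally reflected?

668 nm

At the upper boundary (n = 1.56 to n = 1.0) the reflected ray undergoes no phase shift.
At the lower boundary (n = 1.0 to n = 1.54) the reflected ray undergoes a half-wave phase shift.
Net: one phase inversion between the two reflected rays.
So the condition for constructive reflection is 2 n t = (m + ½) λ.
λ = 2 n t / (m + ½). The longest wavelength is m = 0: λ = 2 × 1.0 × 167 / 0.500 = 668 nm.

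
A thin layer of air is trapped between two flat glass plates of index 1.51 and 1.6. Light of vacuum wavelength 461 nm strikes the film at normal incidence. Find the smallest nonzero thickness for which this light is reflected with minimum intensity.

Ray reflecting at the top interface goes from n = 1.51 toward n = 1.0: no phase shift.
At the lower boundary (n = 1.0 to n = 1.6) the reflected ray undergoes a half-wave phase shift.
Net: one phase inversion between the two reflected rays.
For weak reflection here: 2 n t = m λ.
The smallest nonzero thickness corresponds to m = 1: t = m λ / (2 n) = 1.00 × 461 / (2 × 1.0) = 231 nm.

231 nm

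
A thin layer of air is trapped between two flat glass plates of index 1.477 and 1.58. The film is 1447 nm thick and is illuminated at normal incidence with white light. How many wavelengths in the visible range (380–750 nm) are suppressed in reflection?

Top surface (1.477 → 1.0): reflection off a lower-index medium gives no phase shift.
At the lower boundary (n = 1.0 to n = 1.58) the reflected ray undergoes a half-wave phase shift.
Net: one phase inversion between the two reflected rays.
For weak reflection here: 2 n t = m λ.
λ = 2 n t / m = 2894 / m nm.
m=3: 965 nm (IR); m=4: 724 nm (visible); m=5: 579 nm (visible); m=6: 482 nm (visible); m=7: 413 nm (visible); m=8: 362 nm (UV).

4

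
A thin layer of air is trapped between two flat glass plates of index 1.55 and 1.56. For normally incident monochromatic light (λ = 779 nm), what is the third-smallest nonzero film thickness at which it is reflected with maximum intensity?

974 nm

Ray reflecting at the top interface goes from n = 1.55 toward n = 1.0: no phase shift.
Bottom surface (1.0 → 1.56): reflection off a higher-index medium gives a half-wave phase shift.
The two reflections differ by half a wavelength.
So the condition for constructive reflection is 2 n t = (m + ½) λ.
The third-smallest nonzero thickness corresponds to m = 2: t = (m + ½) λ / (2 n) = 2.50 × 779 / (2 × 1.0) = 974 nm.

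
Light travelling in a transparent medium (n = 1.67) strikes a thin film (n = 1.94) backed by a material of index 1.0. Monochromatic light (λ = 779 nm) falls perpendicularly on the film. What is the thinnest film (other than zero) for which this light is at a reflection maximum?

100 nm

Ray reflecting at the top interface goes from n = 1.67 toward n = 1.94: a half-wave phase shift.
At the lower boundary (n = 1.94 to n = 1.0) the reflected ray undergoes no phase shift.
Net: one phase inversion between the two reflected rays.
With one net inversion, constructive interference in reflection requires 2 n t = (m + ½) λ.
Minimum at m = 0: t = λ / (4 n) = 779 / (4 × 1.94) = 100 nm.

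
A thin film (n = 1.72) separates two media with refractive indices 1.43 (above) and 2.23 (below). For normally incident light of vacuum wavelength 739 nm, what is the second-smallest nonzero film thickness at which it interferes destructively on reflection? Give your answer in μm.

0.322 μm

Top surface (1.43 → 1.72): reflection off a higher-index medium gives a half-wave phase shift.
At the lower boundary (n = 1.72 to n = 2.23) the reflected ray undergoes a half-wave phase shift.
Net: no relative phase inversion (both shifts match).
For dark reflection here: 2 n t = (m + ½) λ.
The second-smallest nonzero thickness corresponds to m = 1: t = (m + ½) λ / (2 n) = 1.50 × 739 / (2 × 1.72) = 322 nm.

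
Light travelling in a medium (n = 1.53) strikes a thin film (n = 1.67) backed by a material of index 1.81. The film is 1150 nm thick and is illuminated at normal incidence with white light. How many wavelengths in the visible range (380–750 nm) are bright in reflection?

5

Top surface (1.53 → 1.67): reflection off a higher-index medium gives a half-wave phase shift.
At the lower boundary (n = 1.67 to n = 1.81) the reflected ray undergoes a half-wave phase shift.
The two reflections carry the same phase change, so no net offset.
With no net inversion, constructive interference in reflection requires 2 n t = m λ.
λ = 2 n t / m = 3841 / m nm.
m=5: 768 nm (IR); m=6: 640 nm (visible); m=7: 549 nm (visible); m=8: 480 nm (visible); m=9: 427 nm (visible); m=10: 384 nm (visible); m=11: 349 nm (UV).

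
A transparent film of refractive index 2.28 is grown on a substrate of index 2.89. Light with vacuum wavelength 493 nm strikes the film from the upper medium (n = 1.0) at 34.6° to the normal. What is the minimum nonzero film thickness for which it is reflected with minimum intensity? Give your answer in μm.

Ray reflecting at the top interface goes from n = 1.0 toward n = 2.28: a half-wave phase shift.
Ray reflecting at the bottom interface goes from n = 2.28 toward n = 2.89: a half-wave phase shift.
Net: no relative phase inversion (both shifts match).
With no net inversion, destructive interference in reflection requires 2 n t cos θ_r = (m + ½) λ.
Snell's law: 1.0 sin 34.6° = 2.28 sin θ_r → sin θ_r = 0.249, cos θ_r = 0.968.
Minimum at m = 0: t = λ / (4 n cos θ_r) = 493 / (4 × 2.28 × 0.968) = 55.8 nm.

0.0558 μm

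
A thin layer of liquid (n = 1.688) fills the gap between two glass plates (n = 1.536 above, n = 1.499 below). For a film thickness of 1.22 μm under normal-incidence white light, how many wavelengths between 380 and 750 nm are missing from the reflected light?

Top surface (1.536 → 1.688): reflection off a higher-index medium gives a half-wave phase shift.
At the lower boundary (n = 1.688 to n = 1.499) the reflected ray undergoes no phase shift.
The two reflections differ by half a wavelength.
So the condition for destructive reflection is 2 n t = m λ.
λ = 2 n t / m = 4119 / m nm.
m=5: 824 nm (IR); m=6: 686 nm (visible); m=7: 588 nm (visible); m=8: 515 nm (visible); m=9: 458 nm (visible); m=10: 412 nm (visible); m=11: 374 nm (UV).

5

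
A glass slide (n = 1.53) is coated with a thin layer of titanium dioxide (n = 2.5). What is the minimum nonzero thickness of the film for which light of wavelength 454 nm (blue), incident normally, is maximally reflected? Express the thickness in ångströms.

454 Å

Top surface (1.0 → 2.5): reflection off a higher-index medium gives a half-wave phase shift.
Ray reflecting at the bottom interface goes from n = 2.5 toward n = 1.53: no phase shift.
Exactly one π shift → a net half-wave offset.
For bright reflection here: 2 n t = (m + ½) λ.
Minimum at m = 0: t = λ / (4 n) = 454 / (4 × 2.5) = 45.4 nm.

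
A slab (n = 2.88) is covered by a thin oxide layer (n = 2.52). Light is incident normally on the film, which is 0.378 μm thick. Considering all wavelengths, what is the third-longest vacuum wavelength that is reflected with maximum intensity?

At the upper boundary (n = 1.0 to n = 2.52) the reflected ray undergoes a half-wave phase shift.
Bottom surface (2.52 → 2.88): reflection off a higher-index medium gives a half-wave phase shift.
Zero or two π shifts → no net half-wave offset.
With no net inversion, constructive interference in reflection requires 2 n t = m λ.
λ = 2 n t / m. The third-longest wavelength is m = 3: λ = 2 × 2.52 × 378 / 3.00 = 635 nm.

635 nm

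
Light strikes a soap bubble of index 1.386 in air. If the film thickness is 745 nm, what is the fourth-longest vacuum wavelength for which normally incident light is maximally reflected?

Top surface (1.0 → 1.386): reflection off a higher-index medium gives a half-wave phase shift.
Bottom surface (1.386 → 1.0): reflection off a lower-index medium gives no phase shift.
Net: one phase inversion between the two reflected rays.
With one net inversion, constructive interference in reflection requires 2 n t = (m + ½) λ.
λ = 2 n t / (m + ½). The fourth-longest wavelength is m = 3: λ = 2 × 1.386 × 745 / 3.50 = 590 nm.

590 nm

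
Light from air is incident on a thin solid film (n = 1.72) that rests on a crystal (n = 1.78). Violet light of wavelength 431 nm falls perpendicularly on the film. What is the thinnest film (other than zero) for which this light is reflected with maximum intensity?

125 nm

Ray reflecting at the top interface goes from n = 1.0 toward n = 1.72: a half-wave phase shift.
Bottom surface (1.72 → 1.78): reflection off a higher-index medium gives a half-wave phase shift.
Zero or two π shifts → no net half-wave offset.
So the condition for constructive reflection is 2 n t = m λ.
Minimum nonzero at m = 1: t = λ / (2 n) = 431 / (2 × 1.72) = 125 nm.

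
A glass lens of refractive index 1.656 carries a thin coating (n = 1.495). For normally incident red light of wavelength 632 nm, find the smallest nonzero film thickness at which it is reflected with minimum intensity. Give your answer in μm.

Ray reflecting at the top interface goes from n = 1.0 toward n = 1.495: a half-wave phase shift.
Ray reflecting at the bottom interface goes from n = 1.495 toward n = 1.656: a half-wave phase shift.
Net: no relative phase inversion (both shifts match).
For minimum reflection here: 2 n t = (m + ½) λ.
Minimum at m = 0: t = λ / (4 n) = 632 / (4 × 1.495) = 106 nm.

0.106 μm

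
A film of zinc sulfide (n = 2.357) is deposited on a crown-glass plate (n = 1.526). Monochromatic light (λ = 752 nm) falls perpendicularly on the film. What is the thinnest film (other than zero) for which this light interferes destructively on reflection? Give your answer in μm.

0.160 μm

At the upper boundary (n = 1.0 to n = 2.357) the reflected ray undergoes a half-wave phase shift.
Ray reflecting at the bottom interface goes from n = 2.357 toward n = 1.526: no phase shift.
The two reflections differ by half a wavelength.
For weak reflection here: 2 n t = m λ.
Minimum nonzero at m = 1: t = λ / (2 n) = 752 / (2 × 2.357) = 160 nm.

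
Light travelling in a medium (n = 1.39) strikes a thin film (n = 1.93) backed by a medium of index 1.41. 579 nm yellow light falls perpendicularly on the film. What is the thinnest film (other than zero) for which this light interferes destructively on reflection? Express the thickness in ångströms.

Top surface (1.39 → 1.93): reflection off a higher-index medium gives a half-wave phase shift.
At the lower boundary (n = 1.93 to n = 1.41) the reflected ray undergoes no phase shift.
The two reflections differ by half a wavelength.
So the condition for destructive reflection is 2 n t = m λ.
Minimum nonzero at m = 1: t = λ / (2 n) = 579 / (2 × 1.93) = 150 nm.

1500 Å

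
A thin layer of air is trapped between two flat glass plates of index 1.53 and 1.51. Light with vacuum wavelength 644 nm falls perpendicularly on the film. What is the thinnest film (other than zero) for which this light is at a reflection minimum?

322 nm

Top surface (1.53 → 1.0): reflection off a lower-index medium gives no phase shift.
Ray reflecting at the bottom interface goes from n = 1.0 toward n = 1.51: a half-wave phase shift.
Net: one phase inversion between the two reflected rays.
So the condition for destructive reflection is 2 n t = m λ.
Minimum nonzero at m = 1: t = λ / (2 n) = 644 / (2 × 1.0) = 322 nm.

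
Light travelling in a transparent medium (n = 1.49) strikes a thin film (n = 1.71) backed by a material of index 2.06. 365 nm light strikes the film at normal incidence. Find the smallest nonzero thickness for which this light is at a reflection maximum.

Ray reflecting at the top interface goes from n = 1.49 toward n = 1.71: a half-wave phase shift.
Ray reflecting at the bottom interface goes from n = 1.71 toward n = 2.06: a half-wave phase shift.
Net: no relative phase inversion (both shifts match).
So the condition for constructive reflection is 2 n t = m λ.
The smallest nonzero thickness corresponds to m = 1: t = m λ / (2 n) = 1.00 × 365 / (2 × 1.71) = 107 nm.

107 nm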